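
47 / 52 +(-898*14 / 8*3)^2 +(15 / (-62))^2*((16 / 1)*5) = 277675862345 / 12493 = 22226515.84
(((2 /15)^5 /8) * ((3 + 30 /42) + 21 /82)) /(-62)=-2279 /6756159375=-0.00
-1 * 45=-45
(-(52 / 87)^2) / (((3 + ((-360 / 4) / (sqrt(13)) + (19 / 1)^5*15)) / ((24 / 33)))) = -290132796928 / 41475405401709246693 - 54080*sqrt(13) / 41475405401709246693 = -0.00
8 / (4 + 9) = 0.62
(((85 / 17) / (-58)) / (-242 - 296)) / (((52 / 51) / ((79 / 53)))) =20145 / 85998224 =0.00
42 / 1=42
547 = 547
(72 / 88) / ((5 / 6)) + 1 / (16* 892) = 770743 / 784960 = 0.98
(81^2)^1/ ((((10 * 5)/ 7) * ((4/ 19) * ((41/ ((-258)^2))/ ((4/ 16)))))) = 14521152933/ 8200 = 1770872.31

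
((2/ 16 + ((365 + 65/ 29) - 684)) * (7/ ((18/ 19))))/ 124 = -9770047/ 517824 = -18.87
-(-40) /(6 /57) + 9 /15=1903 /5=380.60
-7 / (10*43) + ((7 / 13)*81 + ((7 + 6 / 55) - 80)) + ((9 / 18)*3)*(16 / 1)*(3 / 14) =-10394431 / 430430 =-24.15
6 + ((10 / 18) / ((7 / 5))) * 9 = 67 / 7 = 9.57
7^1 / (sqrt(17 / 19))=7 * sqrt(323) / 17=7.40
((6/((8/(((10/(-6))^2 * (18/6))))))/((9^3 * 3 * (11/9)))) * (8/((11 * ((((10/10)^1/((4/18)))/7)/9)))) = 700/29403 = 0.02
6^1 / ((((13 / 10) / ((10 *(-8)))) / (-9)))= 43200 / 13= 3323.08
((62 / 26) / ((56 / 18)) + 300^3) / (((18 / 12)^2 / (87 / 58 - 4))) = -30000000.85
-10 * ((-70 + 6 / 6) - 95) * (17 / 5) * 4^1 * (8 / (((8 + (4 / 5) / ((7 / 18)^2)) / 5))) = 27322400 / 407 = 67131.20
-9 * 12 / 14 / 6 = -9 / 7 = -1.29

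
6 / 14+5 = 38 / 7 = 5.43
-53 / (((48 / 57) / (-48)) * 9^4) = 1007 / 2187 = 0.46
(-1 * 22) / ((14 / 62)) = -97.43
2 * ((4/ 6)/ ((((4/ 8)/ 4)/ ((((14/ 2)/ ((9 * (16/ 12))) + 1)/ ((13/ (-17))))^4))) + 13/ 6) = 11125138105/ 55522584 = 200.37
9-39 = -30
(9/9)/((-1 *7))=-1/7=-0.14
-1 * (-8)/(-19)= -8/19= -0.42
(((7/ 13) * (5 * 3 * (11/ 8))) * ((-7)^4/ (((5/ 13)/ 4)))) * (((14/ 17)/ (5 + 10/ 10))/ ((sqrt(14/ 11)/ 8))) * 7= 2588278 * sqrt(154)/ 17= 1889393.25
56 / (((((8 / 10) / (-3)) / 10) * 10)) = -210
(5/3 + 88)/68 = 1.32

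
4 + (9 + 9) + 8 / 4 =24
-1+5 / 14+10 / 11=41 / 154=0.27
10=10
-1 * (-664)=664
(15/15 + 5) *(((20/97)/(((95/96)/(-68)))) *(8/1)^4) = -641728512/1843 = -348197.78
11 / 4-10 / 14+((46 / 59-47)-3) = -77949 / 1652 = -47.18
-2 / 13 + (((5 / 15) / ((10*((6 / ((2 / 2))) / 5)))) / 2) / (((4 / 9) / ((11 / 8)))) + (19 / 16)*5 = 19391 / 3328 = 5.83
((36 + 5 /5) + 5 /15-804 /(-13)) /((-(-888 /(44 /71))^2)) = -117007 /2422296279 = -0.00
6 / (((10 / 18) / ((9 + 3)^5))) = 13436928 / 5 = 2687385.60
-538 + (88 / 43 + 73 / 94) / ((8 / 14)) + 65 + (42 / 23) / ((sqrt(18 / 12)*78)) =-7567587 / 16168 + 7*sqrt(6) / 897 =-468.04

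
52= 52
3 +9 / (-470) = 1401 / 470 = 2.98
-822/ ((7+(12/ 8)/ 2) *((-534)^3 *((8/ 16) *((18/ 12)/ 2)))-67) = 3288/ 1770177427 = 0.00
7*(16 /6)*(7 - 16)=-168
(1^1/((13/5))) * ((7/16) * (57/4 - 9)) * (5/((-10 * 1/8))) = -735/208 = -3.53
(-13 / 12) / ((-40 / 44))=143 / 120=1.19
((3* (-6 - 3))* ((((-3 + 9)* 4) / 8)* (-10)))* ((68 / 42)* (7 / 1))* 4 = 36720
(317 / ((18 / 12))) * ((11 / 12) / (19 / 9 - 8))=-3487 / 106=-32.90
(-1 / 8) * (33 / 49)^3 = -0.04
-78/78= -1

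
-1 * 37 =-37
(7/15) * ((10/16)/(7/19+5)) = 133/2448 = 0.05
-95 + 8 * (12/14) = -617/7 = -88.14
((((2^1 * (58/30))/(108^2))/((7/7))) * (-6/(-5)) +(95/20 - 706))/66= -6390137/601425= -10.62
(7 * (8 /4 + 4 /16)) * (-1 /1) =-63 /4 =-15.75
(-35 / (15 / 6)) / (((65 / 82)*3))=-1148 / 195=-5.89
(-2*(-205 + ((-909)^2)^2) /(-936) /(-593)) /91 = -170685072689 /6313671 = -27034.20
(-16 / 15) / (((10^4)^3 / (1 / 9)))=-1 / 8437500000000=-0.00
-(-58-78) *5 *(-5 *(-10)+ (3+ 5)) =39440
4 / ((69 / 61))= 244 / 69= 3.54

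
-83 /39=-2.13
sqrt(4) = 2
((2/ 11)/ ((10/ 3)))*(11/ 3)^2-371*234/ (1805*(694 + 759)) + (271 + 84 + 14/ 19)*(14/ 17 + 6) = 324770200777/ 133755915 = 2428.08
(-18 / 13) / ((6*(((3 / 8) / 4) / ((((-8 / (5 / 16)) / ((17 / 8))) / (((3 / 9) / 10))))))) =196608 / 221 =889.63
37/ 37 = 1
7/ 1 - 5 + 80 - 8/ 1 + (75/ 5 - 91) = -2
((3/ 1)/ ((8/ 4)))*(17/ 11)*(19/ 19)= 51/ 22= 2.32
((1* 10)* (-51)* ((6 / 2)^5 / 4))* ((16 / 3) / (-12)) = 13770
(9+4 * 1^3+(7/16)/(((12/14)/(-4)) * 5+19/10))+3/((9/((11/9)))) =174583/12528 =13.94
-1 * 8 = -8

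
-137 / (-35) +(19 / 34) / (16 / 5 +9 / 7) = 754581 / 186830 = 4.04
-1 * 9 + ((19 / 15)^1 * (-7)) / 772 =-104353 / 11580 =-9.01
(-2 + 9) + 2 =9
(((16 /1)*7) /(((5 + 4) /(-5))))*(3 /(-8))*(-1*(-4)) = 280 /3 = 93.33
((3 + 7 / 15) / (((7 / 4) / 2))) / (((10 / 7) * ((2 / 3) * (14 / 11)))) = 572 / 175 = 3.27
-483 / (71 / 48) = -23184 / 71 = -326.54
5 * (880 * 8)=35200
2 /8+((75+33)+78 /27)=4001 /36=111.14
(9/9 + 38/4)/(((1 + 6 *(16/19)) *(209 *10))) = 21/25300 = 0.00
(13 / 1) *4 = 52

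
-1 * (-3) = 3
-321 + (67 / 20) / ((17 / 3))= -108939 / 340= -320.41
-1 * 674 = -674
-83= -83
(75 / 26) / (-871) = -75 / 22646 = -0.00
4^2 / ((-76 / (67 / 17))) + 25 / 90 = -3209 / 5814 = -0.55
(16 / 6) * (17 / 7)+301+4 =6541 / 21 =311.48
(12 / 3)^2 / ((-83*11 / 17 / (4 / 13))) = -1088 / 11869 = -0.09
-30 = -30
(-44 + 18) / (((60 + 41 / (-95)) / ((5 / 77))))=-12350 / 435743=-0.03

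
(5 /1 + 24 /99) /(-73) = -173 /2409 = -0.07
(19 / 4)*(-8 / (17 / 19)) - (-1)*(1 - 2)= -739 / 17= -43.47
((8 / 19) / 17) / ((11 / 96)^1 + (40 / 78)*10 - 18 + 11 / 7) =-23296 / 10521079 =-0.00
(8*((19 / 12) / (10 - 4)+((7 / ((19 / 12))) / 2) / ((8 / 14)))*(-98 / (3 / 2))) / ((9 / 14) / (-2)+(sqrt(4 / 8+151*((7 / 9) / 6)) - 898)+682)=868662592*sqrt(1626) / 169312365945+187910332848 / 18812485105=10.20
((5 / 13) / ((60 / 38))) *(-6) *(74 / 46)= -703 / 299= -2.35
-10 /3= -3.33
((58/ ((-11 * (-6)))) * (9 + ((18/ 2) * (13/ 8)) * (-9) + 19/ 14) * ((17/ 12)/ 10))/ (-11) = 1.37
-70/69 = -1.01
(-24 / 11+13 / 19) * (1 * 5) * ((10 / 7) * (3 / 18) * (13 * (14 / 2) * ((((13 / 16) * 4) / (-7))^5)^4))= -1933279939999749322912031725 / 55008292924716294422901452439552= -0.00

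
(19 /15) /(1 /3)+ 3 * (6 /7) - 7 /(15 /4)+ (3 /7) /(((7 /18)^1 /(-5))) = -739 /735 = -1.01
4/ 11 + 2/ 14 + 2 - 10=-577/ 77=-7.49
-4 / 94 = -2 / 47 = -0.04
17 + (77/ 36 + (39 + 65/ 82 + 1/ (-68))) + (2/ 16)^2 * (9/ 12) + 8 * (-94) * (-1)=1302260483/ 1605888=810.93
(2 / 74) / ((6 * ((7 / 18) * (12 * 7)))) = 1 / 7252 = 0.00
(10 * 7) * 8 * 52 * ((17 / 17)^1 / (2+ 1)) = 29120 / 3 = 9706.67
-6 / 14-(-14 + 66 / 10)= 244 / 35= 6.97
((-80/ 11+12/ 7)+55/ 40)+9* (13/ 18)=1427/ 616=2.32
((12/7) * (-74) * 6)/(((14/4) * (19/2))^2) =-85248/123823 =-0.69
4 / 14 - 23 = -159 / 7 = -22.71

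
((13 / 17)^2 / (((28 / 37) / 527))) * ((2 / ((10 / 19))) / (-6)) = -3683017 / 14280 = -257.91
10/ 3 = 3.33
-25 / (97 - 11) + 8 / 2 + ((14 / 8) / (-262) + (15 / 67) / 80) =22375469 / 6038576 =3.71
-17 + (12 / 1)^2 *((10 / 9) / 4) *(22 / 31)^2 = 3023 / 961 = 3.15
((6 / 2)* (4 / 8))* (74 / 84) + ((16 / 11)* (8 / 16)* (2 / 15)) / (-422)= 1287931 / 974820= 1.32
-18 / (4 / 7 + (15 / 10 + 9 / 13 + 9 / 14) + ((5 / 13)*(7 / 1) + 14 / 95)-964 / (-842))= -2.44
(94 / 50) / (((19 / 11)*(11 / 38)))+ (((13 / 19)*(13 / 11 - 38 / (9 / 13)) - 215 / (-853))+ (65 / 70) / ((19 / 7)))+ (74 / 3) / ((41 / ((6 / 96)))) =-425692071649 / 13156842600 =-32.36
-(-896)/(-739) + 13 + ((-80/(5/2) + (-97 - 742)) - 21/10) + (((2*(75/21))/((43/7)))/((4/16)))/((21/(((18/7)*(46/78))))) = -174278438709/202419490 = -860.98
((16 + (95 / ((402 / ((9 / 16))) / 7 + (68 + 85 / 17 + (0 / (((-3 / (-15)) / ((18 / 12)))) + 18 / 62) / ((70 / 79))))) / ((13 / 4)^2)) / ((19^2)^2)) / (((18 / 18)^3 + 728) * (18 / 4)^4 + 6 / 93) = 1536544170752 / 3729303311818567767037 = 0.00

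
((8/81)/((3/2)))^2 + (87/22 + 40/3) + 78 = 123792019/1299078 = 95.29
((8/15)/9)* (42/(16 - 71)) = -112/2475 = -0.05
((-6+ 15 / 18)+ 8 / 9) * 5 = -385 / 18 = -21.39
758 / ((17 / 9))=6822 / 17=401.29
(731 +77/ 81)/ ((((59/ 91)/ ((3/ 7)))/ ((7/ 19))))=5395208/ 30267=178.25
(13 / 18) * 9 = 13 / 2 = 6.50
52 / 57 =0.91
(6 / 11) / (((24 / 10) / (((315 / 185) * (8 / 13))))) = 1260 / 5291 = 0.24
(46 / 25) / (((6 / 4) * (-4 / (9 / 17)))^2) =0.01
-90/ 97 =-0.93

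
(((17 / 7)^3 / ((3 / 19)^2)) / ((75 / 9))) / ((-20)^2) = 0.17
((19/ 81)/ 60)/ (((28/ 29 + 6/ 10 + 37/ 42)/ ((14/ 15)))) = 26999/ 18102285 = 0.00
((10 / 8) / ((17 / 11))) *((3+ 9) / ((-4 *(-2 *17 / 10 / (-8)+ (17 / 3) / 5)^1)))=-450 / 289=-1.56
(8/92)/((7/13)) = 26/161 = 0.16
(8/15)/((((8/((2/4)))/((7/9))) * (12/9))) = 7/360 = 0.02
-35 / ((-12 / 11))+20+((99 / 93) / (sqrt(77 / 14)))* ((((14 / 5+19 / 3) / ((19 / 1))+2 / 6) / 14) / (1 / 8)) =928* sqrt(22) / 20615+625 / 12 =52.29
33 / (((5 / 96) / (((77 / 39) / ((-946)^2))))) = 168 / 120185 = 0.00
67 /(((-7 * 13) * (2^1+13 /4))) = -268 /1911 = -0.14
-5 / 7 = -0.71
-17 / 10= -1.70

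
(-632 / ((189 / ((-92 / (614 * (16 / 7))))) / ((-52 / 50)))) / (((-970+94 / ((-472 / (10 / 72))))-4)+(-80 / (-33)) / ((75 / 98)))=490560928 / 2089120201065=0.00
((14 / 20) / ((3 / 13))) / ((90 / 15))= 91 / 180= 0.51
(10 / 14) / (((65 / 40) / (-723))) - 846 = -105906 / 91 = -1163.80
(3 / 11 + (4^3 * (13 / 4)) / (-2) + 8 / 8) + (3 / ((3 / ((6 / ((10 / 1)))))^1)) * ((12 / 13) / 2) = -73252 / 715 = -102.45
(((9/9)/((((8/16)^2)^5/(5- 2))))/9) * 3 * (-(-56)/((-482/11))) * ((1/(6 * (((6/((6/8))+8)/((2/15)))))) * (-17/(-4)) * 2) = -15.45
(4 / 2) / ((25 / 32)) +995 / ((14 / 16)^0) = 24939 / 25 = 997.56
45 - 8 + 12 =49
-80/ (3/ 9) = -240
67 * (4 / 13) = 268 / 13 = 20.62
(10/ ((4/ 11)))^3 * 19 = 3161125/ 8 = 395140.62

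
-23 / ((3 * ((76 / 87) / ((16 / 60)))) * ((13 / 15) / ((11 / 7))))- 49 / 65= -43202 / 8645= -5.00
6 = 6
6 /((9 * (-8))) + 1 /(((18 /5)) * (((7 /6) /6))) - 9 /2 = -3.15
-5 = -5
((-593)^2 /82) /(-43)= -351649 /3526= -99.73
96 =96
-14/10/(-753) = 7/3765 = 0.00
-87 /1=-87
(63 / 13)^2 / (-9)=-441 / 169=-2.61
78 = 78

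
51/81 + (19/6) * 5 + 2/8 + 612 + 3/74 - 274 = 1417595/3996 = 354.75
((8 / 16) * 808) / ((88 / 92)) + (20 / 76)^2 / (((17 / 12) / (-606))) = 26512702 / 67507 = 392.74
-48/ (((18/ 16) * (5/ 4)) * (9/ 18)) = -68.27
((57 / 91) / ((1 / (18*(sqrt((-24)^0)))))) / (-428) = -513 / 19474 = -0.03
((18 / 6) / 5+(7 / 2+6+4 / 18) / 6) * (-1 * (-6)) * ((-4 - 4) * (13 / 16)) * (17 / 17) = -15587 / 180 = -86.59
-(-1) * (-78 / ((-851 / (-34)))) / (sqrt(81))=-884 / 2553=-0.35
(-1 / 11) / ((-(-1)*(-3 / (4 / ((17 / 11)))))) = 0.08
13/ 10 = 1.30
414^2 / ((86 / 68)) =5827464 / 43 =135522.42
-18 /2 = -9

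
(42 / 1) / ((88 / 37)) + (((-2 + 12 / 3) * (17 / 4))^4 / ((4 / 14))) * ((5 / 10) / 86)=7500269 / 60544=123.88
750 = 750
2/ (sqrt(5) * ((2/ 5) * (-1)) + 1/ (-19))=190/ 1439 - 1444 * sqrt(5)/ 1439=-2.11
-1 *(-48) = 48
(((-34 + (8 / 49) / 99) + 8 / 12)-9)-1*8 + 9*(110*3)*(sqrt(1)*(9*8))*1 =1037093681 / 4851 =213789.67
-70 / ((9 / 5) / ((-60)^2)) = -140000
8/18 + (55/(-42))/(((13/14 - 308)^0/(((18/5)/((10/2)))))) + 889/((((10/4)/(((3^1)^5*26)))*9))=78633671/315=249630.70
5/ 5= 1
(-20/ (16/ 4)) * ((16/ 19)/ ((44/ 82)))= -1640/ 209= -7.85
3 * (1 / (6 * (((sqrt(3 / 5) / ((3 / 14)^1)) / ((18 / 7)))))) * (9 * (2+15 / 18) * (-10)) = -2295 * sqrt(15) / 98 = -90.70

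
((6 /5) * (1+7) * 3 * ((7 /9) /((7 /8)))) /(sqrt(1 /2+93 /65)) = 128 * sqrt(32630) /1255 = 18.42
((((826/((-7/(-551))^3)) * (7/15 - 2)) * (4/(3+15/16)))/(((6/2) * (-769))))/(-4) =-68000.04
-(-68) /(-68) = -1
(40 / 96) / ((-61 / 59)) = -295 / 732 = -0.40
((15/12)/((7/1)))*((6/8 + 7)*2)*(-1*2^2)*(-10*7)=775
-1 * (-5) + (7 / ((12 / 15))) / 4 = 115 / 16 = 7.19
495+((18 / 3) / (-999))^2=495.00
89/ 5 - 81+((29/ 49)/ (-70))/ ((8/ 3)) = -346859/ 5488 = -63.20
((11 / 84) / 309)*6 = 11 / 4326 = 0.00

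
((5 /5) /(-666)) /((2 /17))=-17 /1332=-0.01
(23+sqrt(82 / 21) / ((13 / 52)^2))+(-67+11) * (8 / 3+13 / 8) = -652 / 3+16 * sqrt(1722) / 21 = -185.72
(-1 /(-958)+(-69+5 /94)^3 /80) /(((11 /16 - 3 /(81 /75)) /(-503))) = -590298883261420833 /598763852680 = -985862.59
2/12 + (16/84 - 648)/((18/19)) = -258413/378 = -683.63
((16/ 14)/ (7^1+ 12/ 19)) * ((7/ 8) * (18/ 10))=171/ 725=0.24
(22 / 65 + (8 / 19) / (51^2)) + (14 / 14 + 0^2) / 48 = 18474553 / 51395760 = 0.36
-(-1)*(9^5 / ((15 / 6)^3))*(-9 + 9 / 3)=-2834352 / 125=-22674.82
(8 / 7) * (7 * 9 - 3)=480 / 7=68.57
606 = 606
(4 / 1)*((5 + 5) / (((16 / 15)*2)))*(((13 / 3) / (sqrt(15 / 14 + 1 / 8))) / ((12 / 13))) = 4225*sqrt(938) / 1608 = 80.47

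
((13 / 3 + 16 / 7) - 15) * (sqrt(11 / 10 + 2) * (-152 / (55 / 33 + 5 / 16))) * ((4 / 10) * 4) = 90112 * sqrt(310) / 875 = 1813.24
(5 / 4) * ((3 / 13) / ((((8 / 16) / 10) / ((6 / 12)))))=75 / 26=2.88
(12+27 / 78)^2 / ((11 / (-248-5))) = -2369943 / 676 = -3505.83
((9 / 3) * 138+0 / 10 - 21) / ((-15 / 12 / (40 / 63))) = -4192 / 21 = -199.62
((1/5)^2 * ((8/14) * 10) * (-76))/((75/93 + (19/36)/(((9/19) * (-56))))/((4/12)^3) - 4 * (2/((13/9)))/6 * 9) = -23522304/17507305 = -1.34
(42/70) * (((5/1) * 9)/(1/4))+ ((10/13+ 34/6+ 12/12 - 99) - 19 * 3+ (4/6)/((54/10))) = -42584/1053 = -40.44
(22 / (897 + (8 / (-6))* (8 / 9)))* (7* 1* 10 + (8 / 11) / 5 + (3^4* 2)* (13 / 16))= 4.96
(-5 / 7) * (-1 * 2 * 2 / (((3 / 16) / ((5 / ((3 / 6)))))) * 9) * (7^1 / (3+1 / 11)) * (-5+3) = -105600 / 17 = -6211.76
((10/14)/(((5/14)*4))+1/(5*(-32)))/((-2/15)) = -237/64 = -3.70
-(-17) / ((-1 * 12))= -17 / 12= -1.42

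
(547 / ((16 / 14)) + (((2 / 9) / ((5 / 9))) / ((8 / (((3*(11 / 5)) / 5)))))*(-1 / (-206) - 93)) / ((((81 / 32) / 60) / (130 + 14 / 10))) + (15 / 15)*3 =56842230467 / 38625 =1471643.51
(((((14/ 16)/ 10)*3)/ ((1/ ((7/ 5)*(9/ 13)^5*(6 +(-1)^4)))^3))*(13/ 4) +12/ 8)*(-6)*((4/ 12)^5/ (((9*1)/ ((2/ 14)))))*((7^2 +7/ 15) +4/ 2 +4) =-496615456625218602814/ 4829911465438334559375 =-0.10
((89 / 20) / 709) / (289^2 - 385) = 89 / 1178868480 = 0.00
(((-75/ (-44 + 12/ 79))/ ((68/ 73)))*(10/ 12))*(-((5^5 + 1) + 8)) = -1129611125/ 235552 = -4795.59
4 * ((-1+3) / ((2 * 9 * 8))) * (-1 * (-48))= 8 / 3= 2.67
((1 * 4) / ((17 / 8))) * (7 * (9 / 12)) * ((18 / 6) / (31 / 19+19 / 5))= 3990 / 731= 5.46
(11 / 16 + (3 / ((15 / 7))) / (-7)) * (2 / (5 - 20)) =-0.06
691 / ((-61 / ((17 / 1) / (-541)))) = 11747 / 33001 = 0.36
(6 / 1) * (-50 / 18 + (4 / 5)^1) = -178 / 15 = -11.87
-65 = -65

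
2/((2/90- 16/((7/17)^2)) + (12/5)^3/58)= -3197250/150441451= -0.02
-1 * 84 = -84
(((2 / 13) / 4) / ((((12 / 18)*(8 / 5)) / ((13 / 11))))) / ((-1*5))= -3 / 352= -0.01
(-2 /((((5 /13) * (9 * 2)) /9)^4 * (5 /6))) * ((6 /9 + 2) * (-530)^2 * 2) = -10269164.67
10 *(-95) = -950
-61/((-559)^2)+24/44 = 1874215/3437291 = 0.55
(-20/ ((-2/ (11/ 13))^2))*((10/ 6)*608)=-1839200/ 507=-3627.61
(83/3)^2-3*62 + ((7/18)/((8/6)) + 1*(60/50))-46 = 192577/360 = 534.94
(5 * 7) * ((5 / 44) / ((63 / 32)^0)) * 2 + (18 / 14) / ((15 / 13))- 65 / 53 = 320049 / 40810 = 7.84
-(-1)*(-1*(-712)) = 712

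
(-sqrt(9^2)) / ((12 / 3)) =-9 / 4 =-2.25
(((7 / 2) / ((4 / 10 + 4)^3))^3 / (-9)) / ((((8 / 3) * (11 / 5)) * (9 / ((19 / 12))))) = -0.00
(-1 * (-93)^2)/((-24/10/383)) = 5520945/4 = 1380236.25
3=3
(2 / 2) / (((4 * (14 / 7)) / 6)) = 3 / 4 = 0.75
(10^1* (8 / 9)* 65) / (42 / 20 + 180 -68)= 52000 / 10269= 5.06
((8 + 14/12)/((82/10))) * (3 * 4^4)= 35200/41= 858.54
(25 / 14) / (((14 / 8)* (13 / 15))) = 750 / 637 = 1.18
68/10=34/5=6.80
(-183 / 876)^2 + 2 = 2.04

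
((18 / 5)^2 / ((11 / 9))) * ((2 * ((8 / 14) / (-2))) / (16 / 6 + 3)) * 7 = -34992 / 4675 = -7.48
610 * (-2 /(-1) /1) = 1220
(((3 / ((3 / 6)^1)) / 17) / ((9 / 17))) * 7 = 4.67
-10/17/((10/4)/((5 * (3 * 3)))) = -180/17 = -10.59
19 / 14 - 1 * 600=-8381 / 14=-598.64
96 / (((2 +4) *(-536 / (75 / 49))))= -150 / 3283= -0.05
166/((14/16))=189.71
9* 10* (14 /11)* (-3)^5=-27834.55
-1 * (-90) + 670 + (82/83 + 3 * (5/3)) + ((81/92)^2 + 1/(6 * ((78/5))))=63024132187/82193904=766.77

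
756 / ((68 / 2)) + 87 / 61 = 24537 / 1037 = 23.66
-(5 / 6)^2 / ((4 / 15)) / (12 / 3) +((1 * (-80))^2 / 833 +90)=15518915 / 159936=97.03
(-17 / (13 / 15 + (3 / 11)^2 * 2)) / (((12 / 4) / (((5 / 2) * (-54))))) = 1388475 / 1843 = 753.38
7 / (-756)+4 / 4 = 107 / 108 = 0.99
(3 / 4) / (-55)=-3 / 220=-0.01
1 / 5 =0.20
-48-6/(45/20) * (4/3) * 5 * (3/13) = -2032/39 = -52.10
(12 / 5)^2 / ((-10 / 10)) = -144 / 25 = -5.76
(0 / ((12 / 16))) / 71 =0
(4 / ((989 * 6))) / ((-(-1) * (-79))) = -2 / 234393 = -0.00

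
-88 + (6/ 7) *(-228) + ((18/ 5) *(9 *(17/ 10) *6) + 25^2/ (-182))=198459/ 4550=43.62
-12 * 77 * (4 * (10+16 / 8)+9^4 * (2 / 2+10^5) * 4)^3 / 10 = -8351127521690652793329445558656 / 5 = -1670225504338130558665889000000.00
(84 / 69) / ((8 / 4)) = 14 / 23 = 0.61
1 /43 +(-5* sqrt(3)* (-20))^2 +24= 1291033 /43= 30024.02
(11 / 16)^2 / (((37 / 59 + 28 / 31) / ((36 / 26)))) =221309 / 517504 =0.43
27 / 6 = 4.50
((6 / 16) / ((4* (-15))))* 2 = -1 / 80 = -0.01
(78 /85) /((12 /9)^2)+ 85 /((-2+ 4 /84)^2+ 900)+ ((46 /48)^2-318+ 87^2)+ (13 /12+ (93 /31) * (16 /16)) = 141609340998577 /19514525760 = 7256.61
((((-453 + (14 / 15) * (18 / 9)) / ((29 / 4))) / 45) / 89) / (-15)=0.00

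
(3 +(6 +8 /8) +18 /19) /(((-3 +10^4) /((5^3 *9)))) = 18000 /14611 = 1.23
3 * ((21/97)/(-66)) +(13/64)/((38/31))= 404465/2594944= 0.16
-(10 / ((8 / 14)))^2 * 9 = -11025 / 4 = -2756.25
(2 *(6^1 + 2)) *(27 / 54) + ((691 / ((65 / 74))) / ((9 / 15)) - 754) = 22040 / 39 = 565.13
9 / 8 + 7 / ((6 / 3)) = 37 / 8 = 4.62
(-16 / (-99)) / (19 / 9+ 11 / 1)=8 / 649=0.01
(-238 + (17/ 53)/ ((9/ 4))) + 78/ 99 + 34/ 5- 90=-8402272/ 26235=-320.27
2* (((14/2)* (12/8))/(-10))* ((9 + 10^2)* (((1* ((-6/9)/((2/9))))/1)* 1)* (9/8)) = 61803/80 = 772.54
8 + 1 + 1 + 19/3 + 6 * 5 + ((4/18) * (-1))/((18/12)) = 1247/27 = 46.19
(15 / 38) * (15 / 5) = 45 / 38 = 1.18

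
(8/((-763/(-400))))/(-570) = -320/43491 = -0.01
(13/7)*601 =7813/7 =1116.14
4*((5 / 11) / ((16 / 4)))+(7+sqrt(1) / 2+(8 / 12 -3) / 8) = 2023 / 264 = 7.66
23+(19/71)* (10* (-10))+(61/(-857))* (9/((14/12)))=-4.31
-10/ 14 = -5/ 7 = -0.71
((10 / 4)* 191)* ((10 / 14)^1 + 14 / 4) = 56345 / 28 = 2012.32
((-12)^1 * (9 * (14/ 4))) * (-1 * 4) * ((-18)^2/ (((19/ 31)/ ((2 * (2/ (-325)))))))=-60746112/ 6175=-9837.43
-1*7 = -7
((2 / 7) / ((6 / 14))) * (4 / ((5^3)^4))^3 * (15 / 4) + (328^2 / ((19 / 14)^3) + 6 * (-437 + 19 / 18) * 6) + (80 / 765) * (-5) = 83519116247771307826042175326550414 / 3054234548471868038177490234375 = 27345.35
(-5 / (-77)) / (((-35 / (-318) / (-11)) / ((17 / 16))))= -2703 / 392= -6.90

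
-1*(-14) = 14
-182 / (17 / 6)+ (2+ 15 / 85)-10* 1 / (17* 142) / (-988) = -62.06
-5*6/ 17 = -30/ 17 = -1.76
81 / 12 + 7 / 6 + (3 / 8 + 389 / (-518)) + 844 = 5293177 / 6216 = 851.54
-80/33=-2.42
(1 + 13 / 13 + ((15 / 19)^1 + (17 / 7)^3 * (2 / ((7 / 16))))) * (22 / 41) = 68515854 / 1870379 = 36.63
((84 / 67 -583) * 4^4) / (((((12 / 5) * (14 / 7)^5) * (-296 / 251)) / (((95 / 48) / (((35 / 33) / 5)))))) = 51117361075 / 3331776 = 15342.38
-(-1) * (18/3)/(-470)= -3/235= -0.01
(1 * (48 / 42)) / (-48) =-1 / 42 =-0.02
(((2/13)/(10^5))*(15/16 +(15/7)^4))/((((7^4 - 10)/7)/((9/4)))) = 507609/2274446720000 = 0.00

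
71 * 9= 639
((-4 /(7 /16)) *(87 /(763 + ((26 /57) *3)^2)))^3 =-8121182788293230592 /7220761417734653537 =-1.12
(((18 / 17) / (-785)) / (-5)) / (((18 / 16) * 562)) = 8 / 18749725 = 0.00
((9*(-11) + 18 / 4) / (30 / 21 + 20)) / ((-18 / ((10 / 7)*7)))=49 / 20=2.45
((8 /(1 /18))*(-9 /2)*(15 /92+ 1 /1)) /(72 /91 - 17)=46.50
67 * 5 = 335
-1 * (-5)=5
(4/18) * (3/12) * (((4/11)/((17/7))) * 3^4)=126/187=0.67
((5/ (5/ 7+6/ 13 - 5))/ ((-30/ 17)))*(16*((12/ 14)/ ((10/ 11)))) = 4862/ 435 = 11.18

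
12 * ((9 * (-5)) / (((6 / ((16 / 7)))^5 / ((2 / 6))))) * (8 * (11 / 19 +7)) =-83886080 / 957999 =-87.56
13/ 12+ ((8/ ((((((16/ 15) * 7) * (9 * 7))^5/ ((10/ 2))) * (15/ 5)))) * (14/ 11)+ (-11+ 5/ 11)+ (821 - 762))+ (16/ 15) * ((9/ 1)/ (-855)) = 498901802811593097139/ 10073400796982476800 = 49.53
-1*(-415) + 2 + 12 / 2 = 423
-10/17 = -0.59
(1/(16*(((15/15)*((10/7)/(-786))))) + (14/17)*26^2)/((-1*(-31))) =710353/42160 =16.85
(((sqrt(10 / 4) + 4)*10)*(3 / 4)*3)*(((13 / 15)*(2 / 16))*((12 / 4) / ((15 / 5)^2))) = 4.53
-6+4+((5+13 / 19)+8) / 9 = -82 / 171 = -0.48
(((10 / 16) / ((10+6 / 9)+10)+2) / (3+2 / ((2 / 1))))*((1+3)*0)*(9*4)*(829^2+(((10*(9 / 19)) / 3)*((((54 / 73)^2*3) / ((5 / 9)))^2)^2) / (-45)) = 0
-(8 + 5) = -13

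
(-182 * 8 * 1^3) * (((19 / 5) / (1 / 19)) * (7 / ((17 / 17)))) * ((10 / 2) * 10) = -36793120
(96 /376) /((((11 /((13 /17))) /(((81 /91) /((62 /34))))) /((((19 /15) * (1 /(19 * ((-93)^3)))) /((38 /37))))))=-222 /317511137405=-0.00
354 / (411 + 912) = 118 / 441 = 0.27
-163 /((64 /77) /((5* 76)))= -1192345 /16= -74521.56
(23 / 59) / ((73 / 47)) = 1081 / 4307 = 0.25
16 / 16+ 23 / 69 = 4 / 3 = 1.33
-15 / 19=-0.79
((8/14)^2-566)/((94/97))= -1344323/2303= -583.73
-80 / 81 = -0.99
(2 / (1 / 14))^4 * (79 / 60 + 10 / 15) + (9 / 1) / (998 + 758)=32110244231 / 26340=1219067.74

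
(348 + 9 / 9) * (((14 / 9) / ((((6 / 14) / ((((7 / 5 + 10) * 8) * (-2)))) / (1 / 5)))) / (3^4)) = -10397408 / 18225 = -570.50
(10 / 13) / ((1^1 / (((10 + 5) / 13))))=150 / 169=0.89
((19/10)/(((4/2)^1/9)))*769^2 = 101122731/20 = 5056136.55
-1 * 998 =-998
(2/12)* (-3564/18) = -33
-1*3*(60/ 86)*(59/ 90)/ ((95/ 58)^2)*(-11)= 2183236/ 388075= 5.63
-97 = -97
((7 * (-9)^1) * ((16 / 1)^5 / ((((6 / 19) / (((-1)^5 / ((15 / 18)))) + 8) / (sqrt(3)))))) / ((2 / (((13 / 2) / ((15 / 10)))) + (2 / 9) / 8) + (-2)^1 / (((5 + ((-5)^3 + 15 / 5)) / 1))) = -9323937792 * sqrt(3) / 553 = -29203497.26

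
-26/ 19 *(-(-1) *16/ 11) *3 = -1248/ 209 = -5.97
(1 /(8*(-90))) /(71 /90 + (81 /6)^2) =-1 /131788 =-0.00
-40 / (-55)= 8 / 11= 0.73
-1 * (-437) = 437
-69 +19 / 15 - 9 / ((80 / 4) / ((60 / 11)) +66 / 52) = -80338 / 1155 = -69.56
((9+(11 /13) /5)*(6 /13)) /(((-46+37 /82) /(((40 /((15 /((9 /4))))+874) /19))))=-17202944 /3997695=-4.30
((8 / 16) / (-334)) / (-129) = 1 / 86172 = 0.00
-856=-856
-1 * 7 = -7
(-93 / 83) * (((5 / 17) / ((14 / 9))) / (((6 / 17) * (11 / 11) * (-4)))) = 1395 / 9296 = 0.15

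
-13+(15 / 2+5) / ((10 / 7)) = -17 / 4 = -4.25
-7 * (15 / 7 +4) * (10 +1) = -473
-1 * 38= -38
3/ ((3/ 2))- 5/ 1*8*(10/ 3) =-394/ 3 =-131.33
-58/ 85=-0.68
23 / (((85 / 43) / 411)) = 406479 / 85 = 4782.11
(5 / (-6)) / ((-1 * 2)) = 5 / 12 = 0.42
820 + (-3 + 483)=1300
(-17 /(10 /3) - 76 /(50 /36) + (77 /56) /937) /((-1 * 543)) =11209993 /101758200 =0.11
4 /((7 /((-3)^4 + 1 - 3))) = 316 /7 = 45.14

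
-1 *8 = -8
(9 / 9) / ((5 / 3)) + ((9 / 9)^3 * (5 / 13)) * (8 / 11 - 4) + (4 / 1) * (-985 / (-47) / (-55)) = -73357 / 33605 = -2.18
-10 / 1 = -10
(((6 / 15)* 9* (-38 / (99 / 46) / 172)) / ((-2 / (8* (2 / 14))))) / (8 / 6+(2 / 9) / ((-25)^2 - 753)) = 2013696 / 12697685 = 0.16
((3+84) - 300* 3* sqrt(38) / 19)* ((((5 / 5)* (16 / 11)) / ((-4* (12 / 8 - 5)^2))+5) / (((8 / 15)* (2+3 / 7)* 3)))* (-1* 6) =-3496095 / 5236+475875* sqrt(38) / 1309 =1573.31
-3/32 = -0.09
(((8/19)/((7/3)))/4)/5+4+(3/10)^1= 5731/1330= 4.31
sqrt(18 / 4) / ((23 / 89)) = 267 * sqrt(2) / 46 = 8.21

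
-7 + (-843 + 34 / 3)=-838.67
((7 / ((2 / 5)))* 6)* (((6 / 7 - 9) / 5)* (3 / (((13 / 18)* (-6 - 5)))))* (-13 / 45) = -1026 / 55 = -18.65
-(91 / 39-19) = 50 / 3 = 16.67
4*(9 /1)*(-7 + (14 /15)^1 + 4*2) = 348 /5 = 69.60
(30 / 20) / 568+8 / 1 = 9091 / 1136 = 8.00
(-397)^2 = 157609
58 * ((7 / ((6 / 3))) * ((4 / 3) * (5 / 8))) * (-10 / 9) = -5075 / 27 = -187.96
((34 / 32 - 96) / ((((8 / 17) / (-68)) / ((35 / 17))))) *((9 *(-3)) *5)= -122013675 / 32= -3812927.34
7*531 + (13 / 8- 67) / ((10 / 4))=73817 / 20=3690.85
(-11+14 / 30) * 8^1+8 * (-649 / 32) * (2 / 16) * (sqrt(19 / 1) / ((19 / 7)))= -1264 / 15 - 4543 * sqrt(19) / 608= -116.84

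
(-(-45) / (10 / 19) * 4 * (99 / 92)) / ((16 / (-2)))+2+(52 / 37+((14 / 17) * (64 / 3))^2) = 9422549651 / 35415216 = 266.06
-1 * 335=-335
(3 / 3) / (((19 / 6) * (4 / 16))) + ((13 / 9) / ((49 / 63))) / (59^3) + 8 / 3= 322035013 / 81946221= 3.93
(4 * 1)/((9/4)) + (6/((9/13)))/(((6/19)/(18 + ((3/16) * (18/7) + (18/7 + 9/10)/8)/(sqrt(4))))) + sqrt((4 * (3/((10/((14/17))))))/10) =sqrt(714)/85 + 5124151/10080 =508.66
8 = 8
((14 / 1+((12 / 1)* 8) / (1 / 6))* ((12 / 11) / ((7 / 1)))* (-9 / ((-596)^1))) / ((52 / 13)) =0.35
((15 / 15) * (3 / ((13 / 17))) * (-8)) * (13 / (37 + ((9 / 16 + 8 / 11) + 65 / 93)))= -6678144 / 638167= -10.46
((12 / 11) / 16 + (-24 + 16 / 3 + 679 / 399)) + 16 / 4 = -32345 / 2508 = -12.90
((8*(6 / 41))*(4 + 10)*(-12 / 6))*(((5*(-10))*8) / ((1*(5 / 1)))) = 107520 / 41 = 2622.44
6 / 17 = 0.35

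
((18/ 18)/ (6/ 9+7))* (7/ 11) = 21/ 253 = 0.08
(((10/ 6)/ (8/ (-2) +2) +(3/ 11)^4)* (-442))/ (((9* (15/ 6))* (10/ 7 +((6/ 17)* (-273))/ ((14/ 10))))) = -1912436981/ 7925905350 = -0.24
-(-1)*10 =10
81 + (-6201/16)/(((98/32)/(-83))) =518652/49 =10584.73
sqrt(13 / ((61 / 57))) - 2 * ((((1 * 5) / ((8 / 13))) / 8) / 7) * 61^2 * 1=-241865 / 224 +sqrt(45201) / 61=-1076.27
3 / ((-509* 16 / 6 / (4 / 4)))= -9 / 4072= -0.00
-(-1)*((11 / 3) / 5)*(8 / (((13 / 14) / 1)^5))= 47328512 / 5569395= 8.50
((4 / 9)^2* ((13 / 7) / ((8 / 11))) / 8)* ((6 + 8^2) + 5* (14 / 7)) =2860 / 567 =5.04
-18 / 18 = -1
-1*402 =-402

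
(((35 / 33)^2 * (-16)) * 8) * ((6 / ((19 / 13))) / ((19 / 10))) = -40768000 / 131043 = -311.10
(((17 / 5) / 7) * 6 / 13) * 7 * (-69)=-7038 / 65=-108.28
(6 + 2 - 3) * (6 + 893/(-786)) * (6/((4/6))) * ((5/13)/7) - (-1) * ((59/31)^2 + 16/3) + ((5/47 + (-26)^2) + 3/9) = 2253099811567/3230614842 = 697.42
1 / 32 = 0.03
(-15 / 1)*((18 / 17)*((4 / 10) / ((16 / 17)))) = -27 / 4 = -6.75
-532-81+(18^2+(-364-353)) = -1006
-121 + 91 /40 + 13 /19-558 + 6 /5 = -512879 /760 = -674.84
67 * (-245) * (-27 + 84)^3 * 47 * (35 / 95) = -52639014645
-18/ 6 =-3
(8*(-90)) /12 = -60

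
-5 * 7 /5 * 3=-21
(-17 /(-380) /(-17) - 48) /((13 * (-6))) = 18241 /29640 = 0.62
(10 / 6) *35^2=6125 / 3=2041.67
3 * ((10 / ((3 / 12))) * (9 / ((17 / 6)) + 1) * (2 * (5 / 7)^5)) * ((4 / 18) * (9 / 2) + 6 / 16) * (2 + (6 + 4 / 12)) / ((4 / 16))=2440625000 / 285719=8542.05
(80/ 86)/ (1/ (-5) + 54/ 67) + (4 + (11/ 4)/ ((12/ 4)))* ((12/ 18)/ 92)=22705411/ 14455224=1.57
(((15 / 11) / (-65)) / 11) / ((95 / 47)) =-141 / 149435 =-0.00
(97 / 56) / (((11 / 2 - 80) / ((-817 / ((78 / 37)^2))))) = 108491881 / 25382448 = 4.27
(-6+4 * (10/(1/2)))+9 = 83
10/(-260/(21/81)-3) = -70/7041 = -0.01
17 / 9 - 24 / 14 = 11 / 63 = 0.17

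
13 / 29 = 0.45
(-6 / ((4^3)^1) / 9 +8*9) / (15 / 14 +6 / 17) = 50.54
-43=-43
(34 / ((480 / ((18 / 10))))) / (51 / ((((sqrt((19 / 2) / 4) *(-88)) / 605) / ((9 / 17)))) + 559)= 15147 *sqrt(38) / 1811675480 + 541671 / 2264594350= 0.00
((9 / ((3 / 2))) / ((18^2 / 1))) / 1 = 1 / 54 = 0.02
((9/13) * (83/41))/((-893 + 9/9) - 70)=-747/512746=-0.00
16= 16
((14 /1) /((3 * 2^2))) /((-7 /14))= -2.33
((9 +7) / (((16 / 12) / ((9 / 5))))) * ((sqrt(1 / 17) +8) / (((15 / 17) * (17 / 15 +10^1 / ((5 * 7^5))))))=1815156 * sqrt(17) / 1428745 +246861216 / 1428745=178.02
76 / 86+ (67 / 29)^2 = 224985 / 36163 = 6.22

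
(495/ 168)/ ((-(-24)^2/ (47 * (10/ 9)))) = -12925/ 48384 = -0.27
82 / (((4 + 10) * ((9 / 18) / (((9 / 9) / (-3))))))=-82 / 21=-3.90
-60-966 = -1026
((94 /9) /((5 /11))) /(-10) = -517 /225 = -2.30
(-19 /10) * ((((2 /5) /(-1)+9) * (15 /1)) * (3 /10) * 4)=-7353 /25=-294.12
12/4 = 3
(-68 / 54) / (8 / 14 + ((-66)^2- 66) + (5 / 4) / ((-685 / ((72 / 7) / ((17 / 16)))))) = -277151 / 944310123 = -0.00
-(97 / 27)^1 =-97 / 27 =-3.59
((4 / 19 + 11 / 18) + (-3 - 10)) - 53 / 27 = -14509 / 1026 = -14.14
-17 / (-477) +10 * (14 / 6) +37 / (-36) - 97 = -47483 / 636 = -74.66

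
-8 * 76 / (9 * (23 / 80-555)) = 48640 / 399393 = 0.12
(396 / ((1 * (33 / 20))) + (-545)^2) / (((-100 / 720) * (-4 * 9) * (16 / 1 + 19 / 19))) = 59453 / 17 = 3497.24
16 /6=8 /3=2.67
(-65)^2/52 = 325/4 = 81.25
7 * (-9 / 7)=-9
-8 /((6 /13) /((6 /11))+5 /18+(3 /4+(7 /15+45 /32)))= -149760 /70141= -2.14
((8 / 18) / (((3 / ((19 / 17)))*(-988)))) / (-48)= 1 / 286416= 0.00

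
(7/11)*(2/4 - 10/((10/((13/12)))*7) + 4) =365/132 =2.77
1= 1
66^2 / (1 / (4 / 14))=8712 / 7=1244.57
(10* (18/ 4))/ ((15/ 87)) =261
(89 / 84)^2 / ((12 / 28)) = 7921 / 3024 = 2.62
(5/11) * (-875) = -4375/11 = -397.73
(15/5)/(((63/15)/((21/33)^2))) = 35/121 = 0.29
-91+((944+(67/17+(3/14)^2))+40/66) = 94297513/109956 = 857.59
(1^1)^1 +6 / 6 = 2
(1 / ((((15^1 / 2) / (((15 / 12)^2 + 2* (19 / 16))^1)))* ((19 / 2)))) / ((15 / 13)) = 91 / 1900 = 0.05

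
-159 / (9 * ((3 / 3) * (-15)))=53 / 45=1.18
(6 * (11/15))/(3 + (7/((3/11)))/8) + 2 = 2018/745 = 2.71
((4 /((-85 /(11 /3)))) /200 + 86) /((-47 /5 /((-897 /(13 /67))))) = 1689689549 /39950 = 42295.11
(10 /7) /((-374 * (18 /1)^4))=-5 /137413584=-0.00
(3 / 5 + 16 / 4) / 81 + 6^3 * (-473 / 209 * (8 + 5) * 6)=-293407483 / 7695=-38129.63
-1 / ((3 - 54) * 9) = 1 / 459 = 0.00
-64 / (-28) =16 / 7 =2.29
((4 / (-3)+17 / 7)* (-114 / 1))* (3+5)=-6992 / 7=-998.86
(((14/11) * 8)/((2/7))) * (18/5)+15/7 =130.43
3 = 3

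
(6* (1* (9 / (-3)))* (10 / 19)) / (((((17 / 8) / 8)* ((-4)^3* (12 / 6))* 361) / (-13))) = -1170 / 116603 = -0.01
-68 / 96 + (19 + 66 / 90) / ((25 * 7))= -4169 / 7000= -0.60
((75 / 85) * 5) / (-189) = -25 / 1071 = -0.02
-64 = -64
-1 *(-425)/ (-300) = -17/ 12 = -1.42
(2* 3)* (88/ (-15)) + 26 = -46/ 5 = -9.20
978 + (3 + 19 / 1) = 1000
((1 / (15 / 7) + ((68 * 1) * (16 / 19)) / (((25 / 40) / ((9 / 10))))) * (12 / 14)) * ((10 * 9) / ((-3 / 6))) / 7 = -8508168 / 4655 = -1827.75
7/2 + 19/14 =34/7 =4.86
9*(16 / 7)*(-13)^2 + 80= 24896 / 7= 3556.57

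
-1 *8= -8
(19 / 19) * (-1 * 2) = -2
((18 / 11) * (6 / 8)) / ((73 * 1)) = 27 / 1606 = 0.02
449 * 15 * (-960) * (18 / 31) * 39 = -4538851200 / 31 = -146414554.84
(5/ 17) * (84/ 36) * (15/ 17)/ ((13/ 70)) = 12250/ 3757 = 3.26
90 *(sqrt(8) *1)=180 *sqrt(2)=254.56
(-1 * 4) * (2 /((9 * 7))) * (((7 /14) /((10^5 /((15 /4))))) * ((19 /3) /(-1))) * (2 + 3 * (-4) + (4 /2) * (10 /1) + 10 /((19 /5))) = 0.00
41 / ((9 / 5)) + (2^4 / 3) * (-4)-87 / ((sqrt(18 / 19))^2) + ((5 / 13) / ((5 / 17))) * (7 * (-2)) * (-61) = 240173 / 234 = 1026.38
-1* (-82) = 82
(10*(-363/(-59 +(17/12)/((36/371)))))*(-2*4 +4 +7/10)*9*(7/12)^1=-27168372/19181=-1416.42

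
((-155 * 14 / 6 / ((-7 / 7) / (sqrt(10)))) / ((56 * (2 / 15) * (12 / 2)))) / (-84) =-775 * sqrt(10) / 8064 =-0.30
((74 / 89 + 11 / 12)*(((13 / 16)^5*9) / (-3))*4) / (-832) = 0.01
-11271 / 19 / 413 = -11271 / 7847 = -1.44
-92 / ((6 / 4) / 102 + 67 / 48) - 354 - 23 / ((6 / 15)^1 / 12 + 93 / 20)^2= -420.27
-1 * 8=-8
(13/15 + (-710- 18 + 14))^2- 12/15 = 114425629/225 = 508558.35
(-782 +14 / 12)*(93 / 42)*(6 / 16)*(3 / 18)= -108.06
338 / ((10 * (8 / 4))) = 169 / 10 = 16.90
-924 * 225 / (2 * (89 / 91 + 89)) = -4729725 / 4094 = -1155.28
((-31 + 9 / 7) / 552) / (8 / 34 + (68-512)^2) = -221 / 809342814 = -0.00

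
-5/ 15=-1/ 3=-0.33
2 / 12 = 1 / 6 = 0.17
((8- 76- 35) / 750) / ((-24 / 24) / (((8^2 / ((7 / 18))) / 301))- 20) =19776 / 3143375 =0.01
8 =8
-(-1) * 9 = 9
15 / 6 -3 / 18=7 / 3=2.33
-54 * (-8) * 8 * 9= 31104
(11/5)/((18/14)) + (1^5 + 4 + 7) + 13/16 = 10457/720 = 14.52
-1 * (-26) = 26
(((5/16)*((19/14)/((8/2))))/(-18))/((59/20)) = -0.00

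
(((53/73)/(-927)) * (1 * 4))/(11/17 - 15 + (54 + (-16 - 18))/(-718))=0.00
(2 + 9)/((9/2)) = 22/9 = 2.44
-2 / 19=-0.11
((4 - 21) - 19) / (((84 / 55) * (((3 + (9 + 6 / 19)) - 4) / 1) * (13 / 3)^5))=-761805 / 410650058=-0.00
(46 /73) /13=46 /949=0.05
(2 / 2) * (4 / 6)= 2 / 3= 0.67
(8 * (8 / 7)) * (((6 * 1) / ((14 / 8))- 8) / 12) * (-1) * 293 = 1020.52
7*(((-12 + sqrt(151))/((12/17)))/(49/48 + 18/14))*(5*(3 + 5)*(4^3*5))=-20471808/31 + 1705984*sqrt(151)/31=15860.46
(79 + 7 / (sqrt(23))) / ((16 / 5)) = 35 * sqrt(23) / 368 + 395 / 16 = 25.14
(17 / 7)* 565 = 9605 / 7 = 1372.14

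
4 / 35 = 0.11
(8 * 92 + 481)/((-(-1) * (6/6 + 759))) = 1217/760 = 1.60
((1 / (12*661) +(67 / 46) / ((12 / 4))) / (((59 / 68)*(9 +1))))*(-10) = -1506149 / 2690931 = -0.56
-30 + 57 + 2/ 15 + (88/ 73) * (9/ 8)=31196/ 1095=28.49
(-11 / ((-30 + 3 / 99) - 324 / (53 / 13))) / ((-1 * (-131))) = 0.00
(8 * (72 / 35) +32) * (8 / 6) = 6784 / 105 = 64.61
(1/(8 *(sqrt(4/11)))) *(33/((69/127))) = 1397 *sqrt(11)/368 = 12.59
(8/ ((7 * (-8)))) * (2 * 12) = -24/ 7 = -3.43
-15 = -15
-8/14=-4/7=-0.57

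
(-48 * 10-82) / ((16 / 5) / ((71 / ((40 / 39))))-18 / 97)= 75474633 / 18713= 4033.27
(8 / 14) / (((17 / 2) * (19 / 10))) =80 / 2261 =0.04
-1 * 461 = -461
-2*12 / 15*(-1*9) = 72 / 5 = 14.40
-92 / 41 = -2.24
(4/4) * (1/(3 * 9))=0.04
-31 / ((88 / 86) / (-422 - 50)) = 157294 / 11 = 14299.45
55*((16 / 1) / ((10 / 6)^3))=190.08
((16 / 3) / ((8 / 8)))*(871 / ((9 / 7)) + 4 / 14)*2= 1366304 / 189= 7229.12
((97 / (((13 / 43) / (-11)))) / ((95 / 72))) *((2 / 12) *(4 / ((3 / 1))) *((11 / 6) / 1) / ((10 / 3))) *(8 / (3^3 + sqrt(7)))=-218026512 / 2229175 + 8075056 *sqrt(7) / 2229175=-88.22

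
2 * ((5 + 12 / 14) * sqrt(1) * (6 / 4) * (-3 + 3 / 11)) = -3690 / 77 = -47.92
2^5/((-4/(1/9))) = -8/9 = -0.89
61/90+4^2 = 1501/90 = 16.68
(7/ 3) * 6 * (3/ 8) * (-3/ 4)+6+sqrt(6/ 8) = sqrt(3)/ 2+33/ 16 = 2.93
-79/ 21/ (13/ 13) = -79/ 21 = -3.76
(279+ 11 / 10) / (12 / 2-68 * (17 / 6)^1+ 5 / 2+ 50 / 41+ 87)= -344523 / 118015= -2.92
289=289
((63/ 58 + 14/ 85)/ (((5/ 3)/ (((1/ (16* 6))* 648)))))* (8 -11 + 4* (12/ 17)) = -1498581/ 1676200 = -0.89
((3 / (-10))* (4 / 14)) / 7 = -3 / 245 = -0.01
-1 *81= -81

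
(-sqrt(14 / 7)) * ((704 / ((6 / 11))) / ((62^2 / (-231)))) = 74536 * sqrt(2) / 961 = 109.69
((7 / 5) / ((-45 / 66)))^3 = -3652264 / 421875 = -8.66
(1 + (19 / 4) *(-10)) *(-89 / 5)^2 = -736653 / 50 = -14733.06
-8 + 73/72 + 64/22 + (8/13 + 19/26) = -28117/10296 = -2.73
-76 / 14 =-38 / 7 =-5.43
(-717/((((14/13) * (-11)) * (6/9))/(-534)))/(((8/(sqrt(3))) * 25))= -7466121 * sqrt(3)/30800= -419.86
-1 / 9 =-0.11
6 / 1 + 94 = 100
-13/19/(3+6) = -13/171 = -0.08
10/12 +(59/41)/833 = 171119/204918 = 0.84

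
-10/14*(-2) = 10/7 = 1.43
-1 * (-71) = 71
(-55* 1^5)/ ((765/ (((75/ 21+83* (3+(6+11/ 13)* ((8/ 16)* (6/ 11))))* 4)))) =-1631804/ 13923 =-117.20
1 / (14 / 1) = 1 / 14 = 0.07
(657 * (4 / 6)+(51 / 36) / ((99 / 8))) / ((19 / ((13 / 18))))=845780 / 50787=16.65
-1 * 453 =-453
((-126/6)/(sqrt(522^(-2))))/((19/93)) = -53656.11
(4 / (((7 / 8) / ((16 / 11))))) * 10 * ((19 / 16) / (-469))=-6080 / 36113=-0.17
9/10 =0.90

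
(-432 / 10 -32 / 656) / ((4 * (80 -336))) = 4433 / 104960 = 0.04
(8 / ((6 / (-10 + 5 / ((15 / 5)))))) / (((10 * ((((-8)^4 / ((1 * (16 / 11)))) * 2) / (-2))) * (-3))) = -5 / 38016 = -0.00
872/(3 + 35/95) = 2071/8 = 258.88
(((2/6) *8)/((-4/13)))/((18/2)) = -26/27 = -0.96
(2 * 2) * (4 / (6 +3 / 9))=48 / 19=2.53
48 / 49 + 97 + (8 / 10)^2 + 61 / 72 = 8772973 / 88200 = 99.47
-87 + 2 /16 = -695 /8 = -86.88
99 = 99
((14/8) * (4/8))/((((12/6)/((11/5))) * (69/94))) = 3619/2760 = 1.31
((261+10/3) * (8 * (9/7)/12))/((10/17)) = 13481/35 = 385.17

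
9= 9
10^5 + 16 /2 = 100008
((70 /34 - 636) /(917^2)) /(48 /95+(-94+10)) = 0.00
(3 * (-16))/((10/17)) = -408/5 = -81.60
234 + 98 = 332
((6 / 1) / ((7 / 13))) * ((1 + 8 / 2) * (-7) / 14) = -195 / 7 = -27.86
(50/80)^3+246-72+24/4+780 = 491645/512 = 960.24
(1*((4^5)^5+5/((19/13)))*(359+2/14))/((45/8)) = 47804208844662170128/665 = 71886028337837849.82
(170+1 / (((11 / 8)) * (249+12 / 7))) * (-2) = -6563812 / 19305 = -340.01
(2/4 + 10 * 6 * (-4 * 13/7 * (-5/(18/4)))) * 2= 20821/21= 991.48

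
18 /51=6 /17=0.35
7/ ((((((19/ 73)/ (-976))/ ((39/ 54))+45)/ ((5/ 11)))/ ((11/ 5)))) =3241784/ 20839869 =0.16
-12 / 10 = -6 / 5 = -1.20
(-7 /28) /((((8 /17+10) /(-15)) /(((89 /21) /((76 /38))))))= 85 /112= 0.76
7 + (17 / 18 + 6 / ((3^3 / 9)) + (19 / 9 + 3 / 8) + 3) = 1111 / 72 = 15.43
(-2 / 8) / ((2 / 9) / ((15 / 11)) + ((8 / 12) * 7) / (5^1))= -135 / 592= -0.23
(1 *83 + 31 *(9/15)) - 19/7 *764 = -69024/35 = -1972.11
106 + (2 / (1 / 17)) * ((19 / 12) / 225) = 106.24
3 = 3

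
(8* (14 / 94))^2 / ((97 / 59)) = 185024 / 214273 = 0.86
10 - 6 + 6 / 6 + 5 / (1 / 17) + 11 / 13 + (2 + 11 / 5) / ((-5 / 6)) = 27887 / 325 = 85.81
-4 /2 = -2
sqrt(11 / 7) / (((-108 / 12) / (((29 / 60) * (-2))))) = 29 * sqrt(77) / 1890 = 0.13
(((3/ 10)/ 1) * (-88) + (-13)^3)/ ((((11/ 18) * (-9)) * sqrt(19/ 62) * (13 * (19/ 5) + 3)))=11117 * sqrt(1178)/ 27379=13.94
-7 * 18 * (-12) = 1512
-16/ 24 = -2/ 3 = -0.67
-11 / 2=-5.50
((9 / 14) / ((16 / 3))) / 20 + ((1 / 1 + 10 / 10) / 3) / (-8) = -1039 / 13440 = -0.08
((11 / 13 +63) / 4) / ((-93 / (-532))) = 110390 / 1209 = 91.31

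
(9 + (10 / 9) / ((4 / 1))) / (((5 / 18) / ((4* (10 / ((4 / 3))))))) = 1002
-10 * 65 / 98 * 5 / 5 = -325 / 49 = -6.63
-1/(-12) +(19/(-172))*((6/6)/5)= 79/1290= 0.06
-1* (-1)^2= -1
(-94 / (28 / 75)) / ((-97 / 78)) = 137475 / 679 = 202.47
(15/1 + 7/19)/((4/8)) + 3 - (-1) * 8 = 793/19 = 41.74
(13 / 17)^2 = 169 / 289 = 0.58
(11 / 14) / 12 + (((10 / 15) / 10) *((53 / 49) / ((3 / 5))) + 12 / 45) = 0.45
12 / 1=12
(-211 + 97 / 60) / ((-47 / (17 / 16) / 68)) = 3630707 / 11280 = 321.87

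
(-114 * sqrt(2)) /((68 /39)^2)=-86697 * sqrt(2) /2312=-53.03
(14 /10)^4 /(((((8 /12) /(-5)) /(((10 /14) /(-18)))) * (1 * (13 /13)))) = 343 /300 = 1.14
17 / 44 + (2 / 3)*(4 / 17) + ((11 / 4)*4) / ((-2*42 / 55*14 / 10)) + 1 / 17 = -41623 / 9163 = -4.54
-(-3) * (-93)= -279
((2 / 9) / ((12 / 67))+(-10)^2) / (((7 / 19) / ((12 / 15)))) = 29678 / 135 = 219.84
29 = 29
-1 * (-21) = 21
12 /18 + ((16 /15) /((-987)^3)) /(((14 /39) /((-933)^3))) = 11877822302 /3739185345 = 3.18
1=1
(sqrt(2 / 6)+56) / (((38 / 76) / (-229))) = -25648 - 458 * sqrt(3) / 3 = -25912.43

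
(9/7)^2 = 81/49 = 1.65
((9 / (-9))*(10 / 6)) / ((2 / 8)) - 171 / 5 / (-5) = 13 / 75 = 0.17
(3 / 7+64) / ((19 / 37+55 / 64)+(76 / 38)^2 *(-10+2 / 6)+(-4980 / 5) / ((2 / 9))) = -3203904 / 224735441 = -0.01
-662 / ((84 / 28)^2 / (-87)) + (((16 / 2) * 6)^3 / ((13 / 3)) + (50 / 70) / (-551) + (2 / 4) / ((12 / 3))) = 31920.69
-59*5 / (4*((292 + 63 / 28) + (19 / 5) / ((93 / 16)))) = -137175 / 548521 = -0.25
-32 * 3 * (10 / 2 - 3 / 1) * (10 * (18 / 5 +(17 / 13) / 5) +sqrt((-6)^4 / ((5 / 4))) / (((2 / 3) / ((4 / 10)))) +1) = -98880 / 13 - 41472 * sqrt(5) / 25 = -11315.52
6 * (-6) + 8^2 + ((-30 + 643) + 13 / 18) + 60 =12631 / 18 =701.72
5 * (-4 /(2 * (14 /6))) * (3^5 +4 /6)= -7310 /7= -1044.29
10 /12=5 /6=0.83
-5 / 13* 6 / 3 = -10 / 13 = -0.77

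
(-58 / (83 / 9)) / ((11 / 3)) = -1566 / 913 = -1.72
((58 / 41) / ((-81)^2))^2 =3364 / 72361538001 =0.00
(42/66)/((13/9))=63/143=0.44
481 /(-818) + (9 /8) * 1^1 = 1757 /3272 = 0.54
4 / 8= 1 / 2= 0.50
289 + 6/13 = 3763/13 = 289.46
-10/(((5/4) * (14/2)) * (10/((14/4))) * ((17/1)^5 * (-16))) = 1/56794280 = 0.00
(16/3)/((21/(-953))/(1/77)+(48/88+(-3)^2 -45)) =-167728/1168371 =-0.14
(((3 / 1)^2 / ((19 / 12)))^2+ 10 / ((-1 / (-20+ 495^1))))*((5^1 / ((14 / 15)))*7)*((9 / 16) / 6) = -191597175 / 11552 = -16585.63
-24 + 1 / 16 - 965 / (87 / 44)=-712681 / 1392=-511.98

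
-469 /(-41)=469 /41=11.44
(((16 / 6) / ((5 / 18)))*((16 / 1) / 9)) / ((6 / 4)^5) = 8192 / 3645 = 2.25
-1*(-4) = 4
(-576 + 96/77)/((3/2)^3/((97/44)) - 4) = 8585664/36883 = 232.78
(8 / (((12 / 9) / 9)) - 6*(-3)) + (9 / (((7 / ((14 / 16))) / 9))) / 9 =585 / 8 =73.12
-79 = -79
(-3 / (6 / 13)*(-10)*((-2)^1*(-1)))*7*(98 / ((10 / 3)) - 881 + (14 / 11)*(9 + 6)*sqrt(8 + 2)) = -774956 + 191100*sqrt(10) / 11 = -720018.61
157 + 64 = 221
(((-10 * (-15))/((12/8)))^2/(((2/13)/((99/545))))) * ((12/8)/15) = 128700/109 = 1180.73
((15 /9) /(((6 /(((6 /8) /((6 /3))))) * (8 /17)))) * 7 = 595 /384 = 1.55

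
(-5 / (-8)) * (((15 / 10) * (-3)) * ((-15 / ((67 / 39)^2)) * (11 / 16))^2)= -2834254405125 / 82538991616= -34.34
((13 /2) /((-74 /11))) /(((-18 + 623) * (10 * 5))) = -13 /407000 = -0.00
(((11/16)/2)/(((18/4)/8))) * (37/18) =407/324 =1.26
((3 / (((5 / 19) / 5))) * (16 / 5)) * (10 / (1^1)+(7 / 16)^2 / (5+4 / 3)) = 146361 / 80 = 1829.51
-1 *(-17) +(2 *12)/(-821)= 13933/821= 16.97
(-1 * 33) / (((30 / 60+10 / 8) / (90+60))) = -19800 / 7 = -2828.57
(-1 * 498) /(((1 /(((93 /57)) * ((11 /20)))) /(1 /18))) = -28303 /1140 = -24.83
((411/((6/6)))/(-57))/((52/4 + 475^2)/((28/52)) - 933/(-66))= -3014/175165465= -0.00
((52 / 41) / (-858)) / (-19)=2 / 25707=0.00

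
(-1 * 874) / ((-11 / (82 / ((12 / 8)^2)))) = 286672 / 99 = 2895.68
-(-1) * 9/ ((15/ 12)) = 36/ 5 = 7.20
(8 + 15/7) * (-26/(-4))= 923/14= 65.93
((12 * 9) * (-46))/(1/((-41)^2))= -8351208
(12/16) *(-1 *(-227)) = 681/4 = 170.25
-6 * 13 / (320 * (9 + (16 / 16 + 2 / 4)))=-13 / 560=-0.02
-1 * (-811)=811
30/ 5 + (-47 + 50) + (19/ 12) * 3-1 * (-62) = 303/ 4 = 75.75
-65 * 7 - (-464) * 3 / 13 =-4523 / 13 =-347.92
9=9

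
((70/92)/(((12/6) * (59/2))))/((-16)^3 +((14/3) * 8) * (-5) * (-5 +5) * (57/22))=-35/11116544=-0.00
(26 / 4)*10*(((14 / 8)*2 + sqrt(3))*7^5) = 1092455*sqrt(3) + 7647185 / 2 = 5715780.06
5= 5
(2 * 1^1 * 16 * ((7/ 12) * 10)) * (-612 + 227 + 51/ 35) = -214784/ 3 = -71594.67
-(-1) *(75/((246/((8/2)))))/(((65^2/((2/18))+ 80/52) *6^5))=65/15760509552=0.00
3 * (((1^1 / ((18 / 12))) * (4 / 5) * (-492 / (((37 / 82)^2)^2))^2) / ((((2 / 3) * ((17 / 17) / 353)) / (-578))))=-68982831650364.32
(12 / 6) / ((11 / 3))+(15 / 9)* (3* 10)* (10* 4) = 22006 / 11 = 2000.55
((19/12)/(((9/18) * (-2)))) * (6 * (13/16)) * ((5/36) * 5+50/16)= -67925/2304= -29.48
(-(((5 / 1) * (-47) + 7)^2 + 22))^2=2704624036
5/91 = 0.05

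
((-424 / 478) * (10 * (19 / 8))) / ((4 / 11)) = -55385 / 956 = -57.93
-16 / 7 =-2.29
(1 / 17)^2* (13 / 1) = 13 / 289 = 0.04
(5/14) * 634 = 1585/7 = 226.43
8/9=0.89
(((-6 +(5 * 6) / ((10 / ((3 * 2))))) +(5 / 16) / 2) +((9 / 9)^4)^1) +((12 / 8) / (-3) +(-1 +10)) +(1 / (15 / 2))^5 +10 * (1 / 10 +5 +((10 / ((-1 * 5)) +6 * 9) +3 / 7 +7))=113446835293 / 170100000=666.94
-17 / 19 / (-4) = 17 / 76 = 0.22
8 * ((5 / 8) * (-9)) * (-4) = 180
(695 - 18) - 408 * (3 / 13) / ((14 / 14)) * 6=1457 / 13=112.08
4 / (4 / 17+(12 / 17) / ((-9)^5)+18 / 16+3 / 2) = 10707552 / 7656655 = 1.40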